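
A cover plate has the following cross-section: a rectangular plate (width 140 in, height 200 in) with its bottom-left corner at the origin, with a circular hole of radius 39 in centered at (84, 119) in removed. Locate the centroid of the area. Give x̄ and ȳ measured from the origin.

x̄ = 67.12 in, ȳ = 96.09 in

plate: A = 140 × 200 = 28000.00, centroid at (70.00, 100.00).
hole: A = −π·39² = -4778.36, centroid at (84.00, 119.00).
ΣA = 23221.64 in², ΣAx̄ = 1558617.56 in³, ΣAȳ = 2231374.87 in³.
x̄ = 1558617.56/23221.64 = 67.12 in; ȳ = 2231374.87/23221.64 = 96.09 in.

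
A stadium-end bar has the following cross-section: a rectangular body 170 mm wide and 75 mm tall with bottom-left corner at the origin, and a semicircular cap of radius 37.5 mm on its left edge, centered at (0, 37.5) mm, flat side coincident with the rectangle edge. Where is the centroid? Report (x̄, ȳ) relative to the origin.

rectangular body: A = 170 × 75 = 12750.00, centroid at (85.00, 37.50).
semicircular end: A = ½π·37.5² = 2208.93, centroid at (-15.92, 37.50).
ΣA = 14958.93 mm², ΣAx̄ = 1048593.75 mm³, ΣAȳ = 560959.96 mm³.
x̄ = 1048593.75/14958.93 = 70.10 mm; ȳ = 560959.96/14958.93 = 37.50 mm.

x̄ = 70.10 mm, ȳ = 37.50 mm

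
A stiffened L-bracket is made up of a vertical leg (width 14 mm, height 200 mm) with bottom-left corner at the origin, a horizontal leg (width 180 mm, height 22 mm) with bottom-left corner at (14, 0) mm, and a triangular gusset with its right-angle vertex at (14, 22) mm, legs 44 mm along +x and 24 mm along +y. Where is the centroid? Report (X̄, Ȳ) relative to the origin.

X̄ = 61.28 mm, Ȳ = 46.57 mm

vertical leg: A = 14 × 200 = 2800.00, centroid at (7.00, 100.00).
horizontal leg: A = 180 × 22 = 3960.00, centroid at (104.00, 11.00).
gusset: A = ½·44·24 = 528.00, centroid at (28.67, 30.00).
ΣA = 7288.00 mm², ΣAX̄ = 446576.00 mm³, ΣAȲ = 339400.00 mm³.
X̄ = 446576.00/7288.00 = 61.28 mm; Ȳ = 339400.00/7288.00 = 46.57 mm.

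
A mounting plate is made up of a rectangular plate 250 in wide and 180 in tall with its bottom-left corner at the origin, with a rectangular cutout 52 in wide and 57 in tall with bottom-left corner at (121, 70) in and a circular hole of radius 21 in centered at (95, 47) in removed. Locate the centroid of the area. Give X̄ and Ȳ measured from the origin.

plate: A = 250 × 180 = 45000.00, centroid at (125.00, 90.00).
hole 1: A = −(52 × 57) = -2964.00, centroid at (147.00, 98.50).
hole 2: A = −π·21² = -1385.44, centroid at (95.00, 47.00).
ΣA = 40650.56 in²
ΣAX̄ = (45000.00)(125.00) + (-2964.00)(147.00) + (-1385.44)(95.00) = 5057674.98 in³
ΣAȲ = (45000.00)(90.00) + (-2964.00)(98.50) + (-1385.44)(47.00) = 3692930.21 in³
X̄ = 5057674.98 / 40650.56 = 124.42 in
Ȳ = 3692930.21 / 40650.56 = 90.85 in

X̄ = 124.42 in, Ȳ = 90.85 in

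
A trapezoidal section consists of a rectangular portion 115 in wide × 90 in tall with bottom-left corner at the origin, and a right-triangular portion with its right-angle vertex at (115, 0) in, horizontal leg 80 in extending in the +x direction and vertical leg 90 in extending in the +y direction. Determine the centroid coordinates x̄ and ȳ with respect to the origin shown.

rectangular portion: A = 115 × 90 = 10350.00, centroid at (57.50, 45.00).
triangular portion: A = ½·80·90 = 3600.00, centroid at (141.67, 30.00).
ΣA = 13950.00 in², ΣAx̄ = 1105125.00 in³, ΣAȳ = 573750.00 in³.
x̄ = 1105125.00/13950.00 = 79.22 in; ȳ = 573750.00/13950.00 = 41.13 in.

x̄ = 79.22 in, ȳ = 41.13 in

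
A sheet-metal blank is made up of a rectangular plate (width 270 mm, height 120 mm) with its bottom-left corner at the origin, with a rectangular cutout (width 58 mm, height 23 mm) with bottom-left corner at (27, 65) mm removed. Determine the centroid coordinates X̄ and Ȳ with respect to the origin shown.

X̄ = 138.39 mm, Ȳ = 59.29 mm

plate: A = 270 × 120 = 32400.00, centroid at (135.00, 60.00).
hole: A = −(58 × 23) = -1334.00, centroid at (56.00, 76.50).
ΣA = 31066.00 mm², ΣAX̄ = 4299296.00 mm³, ΣAȲ = 1841949.00 mm³.
X̄ = 4299296.00/31066.00 = 138.39 mm; Ȳ = 1841949.00/31066.00 = 59.29 mm.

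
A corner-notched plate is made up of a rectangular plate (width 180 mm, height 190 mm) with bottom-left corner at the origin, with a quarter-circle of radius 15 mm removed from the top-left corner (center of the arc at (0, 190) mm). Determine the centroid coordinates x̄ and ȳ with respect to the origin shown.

x̄ = 90.43 mm, ȳ = 94.54 mm

plate: A = 180 × 190 = 34200.00, centroid at (90.00, 95.00).
removed quarter-circle: A = −¼π·15² = -176.71, centroid at (6.37, 183.63).
ΣA = 34023.29 mm², ΣAx̄ = 3076875.00 mm³, ΣAȳ = 3216549.23 mm³.
x̄ = 3076875.00/34023.29 = 90.43 mm; ȳ = 3216549.23/34023.29 = 94.54 mm.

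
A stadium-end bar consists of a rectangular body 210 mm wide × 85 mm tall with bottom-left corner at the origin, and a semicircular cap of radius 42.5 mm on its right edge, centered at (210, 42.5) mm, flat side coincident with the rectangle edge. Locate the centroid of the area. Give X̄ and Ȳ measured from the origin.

X̄ = 121.87 mm, Ȳ = 42.50 mm

Part | A | x̄ᵢ | ȳᵢ | A·x̄ᵢ | A·ȳᵢ
rectangular body | 17850.00 | 105.00 | 42.50 | 1874250.00 | 758625.00
semicircular end | 2837.25 | 228.04 | 42.50 | 646999.77 | 120583.16
Σ | 20687.25 |  |  | 2521249.77 | 879208.16
X̄ = 2521249.77 / 20687.25 = 121.87 mm
Ȳ = 879208.16 / 20687.25 = 42.50 mm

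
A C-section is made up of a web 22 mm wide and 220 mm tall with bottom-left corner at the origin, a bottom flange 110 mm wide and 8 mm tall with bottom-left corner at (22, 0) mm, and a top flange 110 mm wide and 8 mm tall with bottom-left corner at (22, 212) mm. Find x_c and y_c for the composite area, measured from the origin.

web: A = 22 × 220 = 4840.00, centroid at (11.00, 110.00).
bottom flange: A = 110 × 8 = 880.00, centroid at (77.00, 4.00).
top flange: A = 110 × 8 = 880.00, centroid at (77.00, 216.00).
ΣA = 6600.00 mm²
ΣAx_c = (4840.00)(11.00) + (880.00)(77.00) + (880.00)(77.00) = 188760.00 mm³
ΣAy_c = (4840.00)(110.00) + (880.00)(4.00) + (880.00)(216.00) = 726000.00 mm³
x_c = 188760.00 / 6600.00 = 28.60 mm
y_c = 726000.00 / 6600.00 = 110.00 mm

x_c = 28.60 mm, y_c = 110.00 mm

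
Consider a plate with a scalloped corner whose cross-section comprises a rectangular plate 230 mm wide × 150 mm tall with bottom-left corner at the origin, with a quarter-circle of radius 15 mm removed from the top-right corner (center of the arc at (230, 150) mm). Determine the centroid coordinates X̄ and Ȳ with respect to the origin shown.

X̄ = 114.44 mm, Ȳ = 74.65 mm

Part | A | x̄ᵢ | ȳᵢ | A·x̄ᵢ | A·ȳᵢ
plate | 34500.00 | 115.00 | 75.00 | 3967500.00 | 2587500.00
removed quarter-circle | -176.71 | 223.63 | 143.63 | -39519.35 | -25382.19
Σ | 34323.29 |  |  | 3927980.65 | 2562117.81
X̄ = 3927980.65 / 34323.29 = 114.44 mm
Ȳ = 2562117.81 / 34323.29 = 74.65 mm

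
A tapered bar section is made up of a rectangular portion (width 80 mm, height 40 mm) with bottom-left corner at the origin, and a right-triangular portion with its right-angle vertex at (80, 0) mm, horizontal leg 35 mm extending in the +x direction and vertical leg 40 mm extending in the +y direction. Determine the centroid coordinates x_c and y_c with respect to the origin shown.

rectangular portion: A = 80 × 40 = 3200.00, centroid at (40.00, 20.00).
triangular portion: A = ½·35·40 = 700.00, centroid at (91.67, 13.33).
ΣA = 3900.00 mm²
ΣAx_c = (3200.00)(40.00) + (700.00)(91.67) = 192166.67 mm³
ΣAy_c = (3200.00)(20.00) + (700.00)(13.33) = 73333.33 mm³
x_c = 192166.67 / 3900.00 = 49.27 mm
y_c = 73333.33 / 3900.00 = 18.80 mm

x_c = 49.27 mm, y_c = 18.80 mm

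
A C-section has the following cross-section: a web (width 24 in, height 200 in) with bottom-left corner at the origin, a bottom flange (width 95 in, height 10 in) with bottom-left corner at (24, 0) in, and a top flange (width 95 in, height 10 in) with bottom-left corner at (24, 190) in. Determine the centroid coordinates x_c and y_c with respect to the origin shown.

x_c = 28.87 in, y_c = 100.00 in

web: A = 24 × 200 = 4800.00, centroid at (12.00, 100.00).
bottom flange: A = 95 × 10 = 950.00, centroid at (71.50, 5.00).
top flange: A = 95 × 10 = 950.00, centroid at (71.50, 195.00).
ΣA = 6700.00 in², ΣAx_c = 193450.00 in³, ΣAy_c = 670000.00 in³.
x_c = 193450.00/6700.00 = 28.87 in; y_c = 670000.00/6700.00 = 100.00 in.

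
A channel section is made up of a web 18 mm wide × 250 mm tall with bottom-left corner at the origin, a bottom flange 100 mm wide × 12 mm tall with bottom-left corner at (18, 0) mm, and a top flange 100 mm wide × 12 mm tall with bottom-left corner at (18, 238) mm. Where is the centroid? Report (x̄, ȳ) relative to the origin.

web: A = 18 × 250 = 4500.00, centroid at (9.00, 125.00).
bottom flange: A = 100 × 12 = 1200.00, centroid at (68.00, 6.00).
top flange: A = 100 × 12 = 1200.00, centroid at (68.00, 244.00).
ΣA = 6900.00 mm², ΣAx̄ = 203700.00 mm³, ΣAȳ = 862500.00 mm³.
x̄ = 203700.00/6900.00 = 29.52 mm; ȳ = 862500.00/6900.00 = 125.00 mm.

x̄ = 29.52 mm, ȳ = 125.00 mm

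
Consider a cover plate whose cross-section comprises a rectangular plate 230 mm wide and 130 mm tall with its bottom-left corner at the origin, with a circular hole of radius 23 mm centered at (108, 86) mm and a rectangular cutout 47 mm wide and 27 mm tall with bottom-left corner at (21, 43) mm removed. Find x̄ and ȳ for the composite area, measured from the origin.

x̄ = 118.75 mm, ȳ = 64.11 mm

plate: A = 230 × 130 = 29900.00, centroid at (115.00, 65.00).
hole 1: A = −π·23² = -1661.90, centroid at (108.00, 86.00).
hole 2: A = −(47 × 27) = -1269.00, centroid at (44.50, 56.50).
ΣA = 26969.10 mm², ΣAx̄ = 3202544.03 mm³, ΣAȳ = 1728877.88 mm³.
x̄ = 3202544.03/26969.10 = 118.75 mm; ȳ = 1728877.88/26969.10 = 64.11 mm.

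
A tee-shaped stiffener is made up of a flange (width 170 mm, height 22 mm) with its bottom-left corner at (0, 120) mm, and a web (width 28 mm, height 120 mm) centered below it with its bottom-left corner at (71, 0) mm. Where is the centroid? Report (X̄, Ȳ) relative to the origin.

web: A = 28 × 120 = 3360.00, centroid at (85.00, 60.00).
flange: A = 170 × 22 = 3740.00, centroid at (85.00, 131.00).
ΣA = 7100.00 mm², ΣAX̄ = 603500.00 mm³, ΣAȲ = 691540.00 mm³.
X̄ = 603500.00/7100.00 = 85.00 mm; Ȳ = 691540.00/7100.00 = 97.40 mm.

X̄ = 85.00 mm, Ȳ = 97.40 mm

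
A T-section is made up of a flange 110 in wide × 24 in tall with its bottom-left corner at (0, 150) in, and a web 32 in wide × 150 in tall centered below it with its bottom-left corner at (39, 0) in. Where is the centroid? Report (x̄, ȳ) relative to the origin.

web: A = 32 × 150 = 4800.00, centroid at (55.00, 75.00).
flange: A = 110 × 24 = 2640.00, centroid at (55.00, 162.00).
ΣA = 7440.00 in², ΣAx̄ = 409200.00 in³, ΣAȳ = 787680.00 in³.
x̄ = 409200.00/7440.00 = 55.00 in; ȳ = 787680.00/7440.00 = 105.87 in.

x̄ = 55.00 in, ȳ = 105.87 in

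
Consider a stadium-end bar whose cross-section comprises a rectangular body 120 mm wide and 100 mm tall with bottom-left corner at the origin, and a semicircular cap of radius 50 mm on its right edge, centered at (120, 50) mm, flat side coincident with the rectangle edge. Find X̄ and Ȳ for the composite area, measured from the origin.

rectangular body: A = 120 × 100 = 12000.00, centroid at (60.00, 50.00).
semicircular end: A = ½π·50² = 3926.99, centroid at (141.22, 50.00).
ΣA = 15926.99 mm², ΣAX̄ = 1274572.23 mm³, ΣAȲ = 796349.54 mm³.
X̄ = 1274572.23/15926.99 = 80.03 mm; Ȳ = 796349.54/15926.99 = 50.00 mm.

X̄ = 80.03 mm, Ȳ = 50.00 mm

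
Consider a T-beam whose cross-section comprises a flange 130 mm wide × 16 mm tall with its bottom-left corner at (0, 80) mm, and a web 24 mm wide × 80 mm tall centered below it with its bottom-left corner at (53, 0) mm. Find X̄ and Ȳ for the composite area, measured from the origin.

Part | A | x̄ᵢ | ȳᵢ | A·x̄ᵢ | A·ȳᵢ
web | 1920.00 | 65.00 | 40.00 | 124800.00 | 76800.00
flange | 2080.00 | 65.00 | 88.00 | 135200.00 | 183040.00
Σ | 4000.00 |  |  | 260000.00 | 259840.00
X̄ = 260000.00 / 4000.00 = 65.00 mm
Ȳ = 259840.00 / 4000.00 = 64.96 mm

X̄ = 65.00 mm, Ȳ = 64.96 mm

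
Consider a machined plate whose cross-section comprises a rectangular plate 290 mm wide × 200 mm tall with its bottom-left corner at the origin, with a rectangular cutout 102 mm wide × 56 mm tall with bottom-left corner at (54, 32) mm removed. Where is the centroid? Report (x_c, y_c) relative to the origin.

x_c = 149.37 mm, y_c = 104.37 mm

Part | A | x̄ᵢ | ȳᵢ | A·x̄ᵢ | A·ȳᵢ
plate | 58000.00 | 145.00 | 100.00 | 8410000.00 | 5800000.00
hole | -5712.00 | 105.00 | 60.00 | -599760.00 | -342720.00
Σ | 52288.00 |  |  | 7810240.00 | 5457280.00
x_c = 7810240.00 / 52288.00 = 149.37 mm
y_c = 5457280.00 / 52288.00 = 104.37 mm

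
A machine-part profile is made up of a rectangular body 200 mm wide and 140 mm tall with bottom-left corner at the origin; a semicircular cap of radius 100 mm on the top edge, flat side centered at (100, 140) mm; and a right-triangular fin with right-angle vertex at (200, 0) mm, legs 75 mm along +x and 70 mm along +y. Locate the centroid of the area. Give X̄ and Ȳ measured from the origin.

X̄ = 107.08 mm, Ȳ = 105.48 mm

rectangular body: A = 200 × 140 = 28000.00, centroid at (100.00, 70.00).
semicircular top: A = ½π·100² = 15707.96, centroid at (100.00, 182.44).
triangular fin: A = ½·75·70 = 2625.00, centroid at (225.00, 23.33).
ΣA = 46332.96 mm², ΣAX̄ = 4961421.33 mm³, ΣAȲ = 4887031.52 mm³.
X̄ = 4961421.33/46332.96 = 107.08 mm; Ȳ = 4887031.52/46332.96 = 105.48 mm.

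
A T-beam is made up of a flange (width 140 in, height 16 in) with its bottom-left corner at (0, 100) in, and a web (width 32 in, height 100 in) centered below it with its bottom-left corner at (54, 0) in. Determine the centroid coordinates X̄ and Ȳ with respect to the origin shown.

web: A = 32 × 100 = 3200.00, centroid at (70.00, 50.00).
flange: A = 140 × 16 = 2240.00, centroid at (70.00, 108.00).
ΣA = 5440.00 in², ΣAX̄ = 380800.00 in³, ΣAȲ = 401920.00 in³.
X̄ = 380800.00/5440.00 = 70.00 in; Ȳ = 401920.00/5440.00 = 73.88 in.

X̄ = 70.00 in, Ȳ = 73.88 in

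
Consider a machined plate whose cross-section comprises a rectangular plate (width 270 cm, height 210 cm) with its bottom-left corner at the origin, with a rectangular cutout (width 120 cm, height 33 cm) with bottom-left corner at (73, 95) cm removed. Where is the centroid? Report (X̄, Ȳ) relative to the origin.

Part | A | x̄ᵢ | ȳᵢ | A·x̄ᵢ | A·ȳᵢ
plate | 56700.00 | 135.00 | 105.00 | 7654500.00 | 5953500.00
hole | -3960.00 | 133.00 | 111.50 | -526680.00 | -441540.00
Σ | 52740.00 |  |  | 7127820.00 | 5511960.00
X̄ = 7127820.00 / 52740.00 = 135.15 cm
Ȳ = 5511960.00 / 52740.00 = 104.51 cm

X̄ = 135.15 cm, Ȳ = 104.51 cm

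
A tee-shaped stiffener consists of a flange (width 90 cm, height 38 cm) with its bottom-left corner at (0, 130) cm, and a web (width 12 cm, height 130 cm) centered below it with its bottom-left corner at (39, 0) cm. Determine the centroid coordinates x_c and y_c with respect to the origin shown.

x_c = 45.00 cm, y_c = 122.69 cm

web: A = 12 × 130 = 1560.00, centroid at (45.00, 65.00).
flange: A = 90 × 38 = 3420.00, centroid at (45.00, 149.00).
ΣA = 4980.00 cm², ΣAx_c = 224100.00 cm³, ΣAy_c = 610980.00 cm³.
x_c = 224100.00/4980.00 = 45.00 cm; y_c = 610980.00/4980.00 = 122.69 cm.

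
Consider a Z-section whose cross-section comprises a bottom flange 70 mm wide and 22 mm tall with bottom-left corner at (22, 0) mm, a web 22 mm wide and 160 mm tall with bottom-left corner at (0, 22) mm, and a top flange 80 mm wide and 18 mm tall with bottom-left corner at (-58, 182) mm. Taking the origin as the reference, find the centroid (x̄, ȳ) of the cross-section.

x̄ = 15.47 mm, ȳ = 100.16 mm

bottom flange: A = 70 × 22 = 1540.00, centroid at (57.00, 11.00).
web: A = 22 × 160 = 3520.00, centroid at (11.00, 102.00).
top flange: A = 80 × 18 = 1440.00, centroid at (-18.00, 191.00).
ΣA = 6500.00 mm², ΣAx̄ = 100580.00 mm³, ΣAȳ = 651020.00 mm³.
x̄ = 100580.00/6500.00 = 15.47 mm; ȳ = 651020.00/6500.00 = 100.16 mm.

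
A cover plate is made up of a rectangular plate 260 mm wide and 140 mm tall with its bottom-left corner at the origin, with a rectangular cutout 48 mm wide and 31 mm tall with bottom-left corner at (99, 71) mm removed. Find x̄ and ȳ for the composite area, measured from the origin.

x̄ = 130.30 mm, ȳ = 69.30 mm

plate: A = 260 × 140 = 36400.00, centroid at (130.00, 70.00).
hole: A = −(48 × 31) = -1488.00, centroid at (123.00, 86.50).
ΣA = 34912.00 mm², ΣAx̄ = 4548976.00 mm³, ΣAȳ = 2419288.00 mm³.
x̄ = 4548976.00/34912.00 = 130.30 mm; ȳ = 2419288.00/34912.00 = 69.30 mm.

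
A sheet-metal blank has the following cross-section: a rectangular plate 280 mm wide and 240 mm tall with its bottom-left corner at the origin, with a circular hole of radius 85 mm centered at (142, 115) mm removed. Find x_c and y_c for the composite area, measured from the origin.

x_c = 138.98 mm, y_c = 122.55 mm

plate: A = 280 × 240 = 67200.00, centroid at (140.00, 120.00).
hole: A = −π·85² = -22698.01, centroid at (142.00, 115.00).
ΣA = 44501.99 mm², ΣAx_c = 6184883.02 mm³, ΣAy_c = 5453729.20 mm³.
x_c = 6184883.02/44501.99 = 138.98 mm; y_c = 5453729.20/44501.99 = 122.55 mm.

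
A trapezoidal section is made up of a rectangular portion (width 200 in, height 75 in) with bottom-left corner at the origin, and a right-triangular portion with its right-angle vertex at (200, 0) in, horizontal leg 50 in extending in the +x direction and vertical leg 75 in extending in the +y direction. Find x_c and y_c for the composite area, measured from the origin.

x_c = 112.96 in, y_c = 36.11 in

Part | A | x̄ᵢ | ȳᵢ | A·x̄ᵢ | A·ȳᵢ
rectangular portion | 15000.00 | 100.00 | 37.50 | 1500000.00 | 562500.00
triangular portion | 1875.00 | 216.67 | 25.00 | 406250.00 | 46875.00
Σ | 16875.00 |  |  | 1906250.00 | 609375.00
x_c = 1906250.00 / 16875.00 = 112.96 in
y_c = 609375.00 / 16875.00 = 36.11 in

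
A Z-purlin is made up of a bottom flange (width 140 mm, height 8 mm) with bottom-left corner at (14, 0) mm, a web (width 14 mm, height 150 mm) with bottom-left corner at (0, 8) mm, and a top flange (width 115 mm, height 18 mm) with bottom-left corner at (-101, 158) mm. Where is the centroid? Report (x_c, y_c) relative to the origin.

x_c = 3.54 mm, y_c = 99.14 mm

Part | A | x̄ᵢ | ȳᵢ | A·x̄ᵢ | A·ȳᵢ
bottom flange | 1120.00 | 84.00 | 4.00 | 94080.00 | 4480.00
web | 2100.00 | 7.00 | 83.00 | 14700.00 | 174300.00
top flange | 2070.00 | -43.50 | 167.00 | -90045.00 | 345690.00
Σ | 5290.00 |  |  | 18735.00 | 524470.00
x_c = 18735.00 / 5290.00 = 3.54 mm
y_c = 524470.00 / 5290.00 = 99.14 mm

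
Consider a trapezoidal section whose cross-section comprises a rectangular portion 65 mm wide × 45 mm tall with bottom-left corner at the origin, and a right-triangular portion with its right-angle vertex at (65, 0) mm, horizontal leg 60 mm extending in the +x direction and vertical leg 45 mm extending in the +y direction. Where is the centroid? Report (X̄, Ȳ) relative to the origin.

X̄ = 49.08 mm, Ȳ = 20.13 mm

rectangular portion: A = 65 × 45 = 2925.00, centroid at (32.50, 22.50).
triangular portion: A = ½·60·45 = 1350.00, centroid at (85.00, 15.00).
ΣA = 4275.00 mm²
ΣAX̄ = (2925.00)(32.50) + (1350.00)(85.00) = 209812.50 mm³
ΣAȲ = (2925.00)(22.50) + (1350.00)(15.00) = 86062.50 mm³
X̄ = 209812.50 / 4275.00 = 49.08 mm
Ȳ = 86062.50 / 4275.00 = 20.13 mm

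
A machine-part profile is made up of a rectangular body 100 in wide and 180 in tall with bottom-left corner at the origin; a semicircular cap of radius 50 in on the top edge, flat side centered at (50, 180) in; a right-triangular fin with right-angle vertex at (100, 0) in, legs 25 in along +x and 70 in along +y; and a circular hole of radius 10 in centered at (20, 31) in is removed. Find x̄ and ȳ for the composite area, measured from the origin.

x̄ = 52.69 in, ȳ = 107.65 in

rectangular body: A = 100 × 180 = 18000.00, centroid at (50.00, 90.00).
semicircular top: A = ½π·50² = 3926.99, centroid at (50.00, 201.22).
triangular fin: A = ½·25·70 = 875.00, centroid at (108.33, 23.33).
hole: A = −π·10² = -314.16, centroid at (20.00, 31.00).
ΣA = 22487.83 in², ΣAx̄ = 1184858.02 in³, ΣAȳ = 2420869.41 in³.
x̄ = 1184858.02/22487.83 = 52.69 in; ȳ = 2420869.41/22487.83 = 107.65 in.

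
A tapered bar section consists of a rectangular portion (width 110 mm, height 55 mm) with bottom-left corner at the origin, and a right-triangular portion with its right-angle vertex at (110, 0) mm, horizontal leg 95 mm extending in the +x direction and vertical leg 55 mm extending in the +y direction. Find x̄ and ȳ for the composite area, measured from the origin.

rectangular portion: A = 110 × 55 = 6050.00, centroid at (55.00, 27.50).
triangular portion: A = ½·95·55 = 2612.50, centroid at (141.67, 18.33).
ΣA = 8662.50 mm², ΣAx̄ = 702854.17 mm³, ΣAȳ = 214270.83 mm³.
x̄ = 702854.17/8662.50 = 81.14 mm; ȳ = 214270.83/8662.50 = 24.74 mm.

x̄ = 81.14 mm, ȳ = 24.74 mm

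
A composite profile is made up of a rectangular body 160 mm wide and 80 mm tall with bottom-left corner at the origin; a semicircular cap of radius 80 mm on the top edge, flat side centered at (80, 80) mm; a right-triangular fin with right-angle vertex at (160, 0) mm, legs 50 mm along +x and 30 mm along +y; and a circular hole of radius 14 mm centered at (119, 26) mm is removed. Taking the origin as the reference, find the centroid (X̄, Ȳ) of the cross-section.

X̄ = 82.11 mm, Ȳ = 71.74 mm

Part | A | x̄ᵢ | ȳᵢ | A·x̄ᵢ | A·ȳᵢ
rectangular body | 12800.00 | 80.00 | 40.00 | 1024000.00 | 512000.00
semicircular top | 10053.10 | 80.00 | 113.95 | 804247.72 | 1145581.05
triangular fin | 750.00 | 176.67 | 10.00 | 132500.00 | 7500.00
hole | -615.75 | 119.00 | 26.00 | -73274.51 | -16009.56
Σ | 22987.34 |  |  | 1887473.21 | 1649071.50
X̄ = 1887473.21 / 22987.34 = 82.11 mm
Ȳ = 1649071.50 / 22987.34 = 71.74 mm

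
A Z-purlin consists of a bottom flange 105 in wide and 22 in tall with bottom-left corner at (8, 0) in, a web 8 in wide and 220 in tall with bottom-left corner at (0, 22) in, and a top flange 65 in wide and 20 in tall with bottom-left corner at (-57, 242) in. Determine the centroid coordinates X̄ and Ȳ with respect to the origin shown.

X̄ = 21.41 in, Ȳ = 109.00 in

bottom flange: A = 105 × 22 = 2310.00, centroid at (60.50, 11.00).
web: A = 8 × 220 = 1760.00, centroid at (4.00, 132.00).
top flange: A = 65 × 20 = 1300.00, centroid at (-24.50, 252.00).
ΣA = 5370.00 in², ΣAX̄ = 114945.00 in³, ΣAȲ = 585330.00 in³.
X̄ = 114945.00/5370.00 = 21.41 in; Ȳ = 585330.00/5370.00 = 109.00 in.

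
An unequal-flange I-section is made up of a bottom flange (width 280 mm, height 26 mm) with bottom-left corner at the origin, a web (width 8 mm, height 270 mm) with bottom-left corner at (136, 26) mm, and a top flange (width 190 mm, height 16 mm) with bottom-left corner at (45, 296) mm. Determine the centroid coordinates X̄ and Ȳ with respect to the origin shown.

X̄ = 140.00 mm, Ȳ = 109.50 mm

bottom flange: A = 280 × 26 = 7280.00, centroid at (140.00, 13.00).
web: A = 8 × 270 = 2160.00, centroid at (140.00, 161.00).
top flange: A = 190 × 16 = 3040.00, centroid at (140.00, 304.00).
ΣA = 12480.00 mm²
ΣAX̄ = (7280.00)(140.00) + (2160.00)(140.00) + (3040.00)(140.00) = 1747200.00 mm³
ΣAȲ = (7280.00)(13.00) + (2160.00)(161.00) + (3040.00)(304.00) = 1366560.00 mm³
X̄ = 1747200.00 / 12480.00 = 140.00 mm
Ȳ = 1366560.00 / 12480.00 = 109.50 mm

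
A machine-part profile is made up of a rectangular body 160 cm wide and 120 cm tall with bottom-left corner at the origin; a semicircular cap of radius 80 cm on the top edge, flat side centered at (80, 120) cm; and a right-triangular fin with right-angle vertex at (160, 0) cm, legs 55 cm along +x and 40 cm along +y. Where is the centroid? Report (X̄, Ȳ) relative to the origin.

X̄ = 83.56 cm, Ȳ = 89.43 cm

rectangular body: A = 160 × 120 = 19200.00, centroid at (80.00, 60.00).
semicircular top: A = ½π·80² = 10053.10, centroid at (80.00, 153.95).
triangular fin: A = ½·55·40 = 1100.00, centroid at (178.33, 13.33).
ΣA = 30353.10 cm², ΣAX̄ = 2536414.39 cm³, ΣAȲ = 2714371.58 cm³.
X̄ = 2536414.39/30353.10 = 83.56 cm; Ȳ = 2714371.58/30353.10 = 89.43 cm.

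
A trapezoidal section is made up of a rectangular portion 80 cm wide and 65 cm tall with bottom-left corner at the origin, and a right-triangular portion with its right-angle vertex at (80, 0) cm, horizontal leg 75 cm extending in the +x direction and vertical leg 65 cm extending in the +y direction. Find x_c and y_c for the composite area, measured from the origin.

rectangular portion: A = 80 × 65 = 5200.00, centroid at (40.00, 32.50).
triangular portion: A = ½·75·65 = 2437.50, centroid at (105.00, 21.67).
ΣA = 7637.50 cm²
ΣAx_c = (5200.00)(40.00) + (2437.50)(105.00) = 463937.50 cm³
ΣAy_c = (5200.00)(32.50) + (2437.50)(21.67) = 221812.50 cm³
x_c = 463937.50 / 7637.50 = 60.74 cm
y_c = 221812.50 / 7637.50 = 29.04 cm

x_c = 60.74 cm, y_c = 29.04 cm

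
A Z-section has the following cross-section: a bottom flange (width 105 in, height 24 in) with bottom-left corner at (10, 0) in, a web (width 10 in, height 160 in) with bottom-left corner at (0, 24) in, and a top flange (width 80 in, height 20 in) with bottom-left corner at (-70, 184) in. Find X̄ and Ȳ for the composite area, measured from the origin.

X̄ = 20.54 in, Ȳ = 88.64 in

Part | A | x̄ᵢ | ȳᵢ | A·x̄ᵢ | A·ȳᵢ
bottom flange | 2520.00 | 62.50 | 12.00 | 157500.00 | 30240.00
web | 1600.00 | 5.00 | 104.00 | 8000.00 | 166400.00
top flange | 1600.00 | -30.00 | 194.00 | -48000.00 | 310400.00
Σ | 5720.00 |  |  | 117500.00 | 507040.00
X̄ = 117500.00 / 5720.00 = 20.54 in
Ȳ = 507040.00 / 5720.00 = 88.64 in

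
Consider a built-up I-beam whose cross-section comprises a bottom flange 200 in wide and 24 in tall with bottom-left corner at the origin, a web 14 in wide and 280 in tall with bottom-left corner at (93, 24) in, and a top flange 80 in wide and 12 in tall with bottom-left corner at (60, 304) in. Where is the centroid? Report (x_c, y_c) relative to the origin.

Part | A | x̄ᵢ | ȳᵢ | A·x̄ᵢ | A·ȳᵢ
bottom flange | 4800.00 | 100.00 | 12.00 | 480000.00 | 57600.00
web | 3920.00 | 100.00 | 164.00 | 392000.00 | 642880.00
top flange | 960.00 | 100.00 | 310.00 | 96000.00 | 297600.00
Σ | 9680.00 |  |  | 968000.00 | 998080.00
x_c = 968000.00 / 9680.00 = 100.00 in
y_c = 998080.00 / 9680.00 = 103.11 in

x_c = 100.00 in, y_c = 103.11 in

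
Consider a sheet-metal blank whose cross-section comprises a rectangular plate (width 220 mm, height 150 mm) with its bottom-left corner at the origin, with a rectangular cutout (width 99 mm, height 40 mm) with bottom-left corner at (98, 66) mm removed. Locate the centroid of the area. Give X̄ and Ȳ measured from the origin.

Part | A | x̄ᵢ | ȳᵢ | A·x̄ᵢ | A·ȳᵢ
plate | 33000.00 | 110.00 | 75.00 | 3630000.00 | 2475000.00
hole | -3960.00 | 147.50 | 86.00 | -584100.00 | -340560.00
Σ | 29040.00 |  |  | 3045900.00 | 2134440.00
X̄ = 3045900.00 / 29040.00 = 104.89 mm
Ȳ = 2134440.00 / 29040.00 = 73.50 mm

X̄ = 104.89 mm, Ȳ = 73.50 mm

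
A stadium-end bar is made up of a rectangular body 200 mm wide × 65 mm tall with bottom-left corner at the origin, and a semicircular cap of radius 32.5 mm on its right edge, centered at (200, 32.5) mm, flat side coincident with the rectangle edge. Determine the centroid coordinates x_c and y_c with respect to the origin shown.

rectangular body: A = 200 × 65 = 13000.00, centroid at (100.00, 32.50).
semicircular end: A = ½π·32.5² = 1659.15, centroid at (213.79, 32.50).
ΣA = 14659.15 mm²
ΣAx_c = (13000.00)(100.00) + (1659.15)(213.79) = 1654716.14 mm³
ΣAy_c = (13000.00)(32.50) + (1659.15)(32.50) = 476422.49 mm³
x_c = 1654716.14 / 14659.15 = 112.88 mm
y_c = 476422.49 / 14659.15 = 32.50 mm

x_c = 112.88 mm, y_c = 32.50 mm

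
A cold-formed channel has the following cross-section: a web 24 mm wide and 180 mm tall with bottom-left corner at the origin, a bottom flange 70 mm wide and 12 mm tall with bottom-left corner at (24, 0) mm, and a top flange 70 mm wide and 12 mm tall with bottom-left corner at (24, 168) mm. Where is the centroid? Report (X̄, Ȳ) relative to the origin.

web: A = 24 × 180 = 4320.00, centroid at (12.00, 90.00).
bottom flange: A = 70 × 12 = 840.00, centroid at (59.00, 6.00).
top flange: A = 70 × 12 = 840.00, centroid at (59.00, 174.00).
ΣA = 6000.00 mm²
ΣAX̄ = (4320.00)(12.00) + (840.00)(59.00) + (840.00)(59.00) = 150960.00 mm³
ΣAȲ = (4320.00)(90.00) + (840.00)(6.00) + (840.00)(174.00) = 540000.00 mm³
X̄ = 150960.00 / 6000.00 = 25.16 mm
Ȳ = 540000.00 / 6000.00 = 90.00 mm

X̄ = 25.16 mm, Ȳ = 90.00 mm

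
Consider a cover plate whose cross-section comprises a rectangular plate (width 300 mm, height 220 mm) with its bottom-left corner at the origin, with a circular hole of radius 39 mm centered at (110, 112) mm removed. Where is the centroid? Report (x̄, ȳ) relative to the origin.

x̄ = 153.12 mm, ȳ = 109.84 mm

Part | A | x̄ᵢ | ȳᵢ | A·x̄ᵢ | A·ȳᵢ
plate | 66000.00 | 150.00 | 110.00 | 9900000.00 | 7260000.00
hole | -4778.36 | 110.00 | 112.00 | -525619.87 | -535176.59
Σ | 61221.64 |  |  | 9374380.13 | 6724823.41
x̄ = 9374380.13 / 61221.64 = 153.12 mm
ȳ = 6724823.41 / 61221.64 = 109.84 mm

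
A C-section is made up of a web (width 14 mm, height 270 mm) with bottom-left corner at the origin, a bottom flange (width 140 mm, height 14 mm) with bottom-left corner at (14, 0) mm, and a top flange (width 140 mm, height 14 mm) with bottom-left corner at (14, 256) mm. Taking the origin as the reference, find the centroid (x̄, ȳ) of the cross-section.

web: A = 14 × 270 = 3780.00, centroid at (7.00, 135.00).
bottom flange: A = 140 × 14 = 1960.00, centroid at (84.00, 7.00).
top flange: A = 140 × 14 = 1960.00, centroid at (84.00, 263.00).
ΣA = 7700.00 mm², ΣAx̄ = 355740.00 mm³, ΣAȳ = 1039500.00 mm³.
x̄ = 355740.00/7700.00 = 46.20 mm; ȳ = 1039500.00/7700.00 = 135.00 mm.

x̄ = 46.20 mm, ȳ = 135.00 mm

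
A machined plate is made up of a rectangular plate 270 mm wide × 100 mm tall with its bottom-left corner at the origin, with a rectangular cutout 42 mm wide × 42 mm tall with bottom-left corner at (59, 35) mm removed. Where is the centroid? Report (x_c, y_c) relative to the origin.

x_c = 138.84 mm, y_c = 49.58 mm

Part | A | x̄ᵢ | ȳᵢ | A·x̄ᵢ | A·ȳᵢ
plate | 27000.00 | 135.00 | 50.00 | 3645000.00 | 1350000.00
hole | -1764.00 | 80.00 | 56.00 | -141120.00 | -98784.00
Σ | 25236.00 |  |  | 3503880.00 | 1251216.00
x_c = 3503880.00 / 25236.00 = 138.84 mm
y_c = 1251216.00 / 25236.00 = 49.58 mm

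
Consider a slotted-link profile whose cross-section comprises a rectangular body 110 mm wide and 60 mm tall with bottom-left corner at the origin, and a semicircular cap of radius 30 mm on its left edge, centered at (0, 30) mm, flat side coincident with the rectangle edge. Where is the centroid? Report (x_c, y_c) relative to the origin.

x_c = 43.05 mm, y_c = 30.00 mm

Part | A | x̄ᵢ | ȳᵢ | A·x̄ᵢ | A·ȳᵢ
rectangular body | 6600.00 | 55.00 | 30.00 | 363000.00 | 198000.00
semicircular end | 1413.72 | -12.73 | 30.00 | -18000.00 | 42411.50
Σ | 8013.72 |  |  | 345000.00 | 240411.50
x_c = 345000.00 / 8013.72 = 43.05 mm
y_c = 240411.50 / 8013.72 = 30.00 mm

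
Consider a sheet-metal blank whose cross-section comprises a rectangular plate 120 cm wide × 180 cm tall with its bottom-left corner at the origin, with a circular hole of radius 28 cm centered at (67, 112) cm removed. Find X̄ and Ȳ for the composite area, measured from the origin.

X̄ = 59.10 cm, Ȳ = 87.17 cm

Part | A | x̄ᵢ | ȳᵢ | A·x̄ᵢ | A·ȳᵢ
plate | 21600.00 | 60.00 | 90.00 | 1296000.00 | 1944000.00
hole | -2463.01 | 67.00 | 112.00 | -165021.58 | -275856.97
Σ | 19136.99 |  |  | 1130978.42 | 1668143.03
X̄ = 1130978.42 / 19136.99 = 59.10 cm
Ȳ = 1668143.03 / 19136.99 = 87.17 cm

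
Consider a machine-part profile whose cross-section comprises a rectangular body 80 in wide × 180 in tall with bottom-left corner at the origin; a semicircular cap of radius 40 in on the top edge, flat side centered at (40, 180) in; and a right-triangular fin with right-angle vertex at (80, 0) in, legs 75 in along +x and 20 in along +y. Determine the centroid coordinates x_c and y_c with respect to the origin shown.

x_c = 42.76 in, y_c = 101.68 in

Part | A | x̄ᵢ | ȳᵢ | A·x̄ᵢ | A·ȳᵢ
rectangular body | 14400.00 | 40.00 | 90.00 | 576000.00 | 1296000.00
semicircular top | 2513.27 | 40.00 | 196.98 | 100530.96 | 495056.01
triangular fin | 750.00 | 105.00 | 6.67 | 78750.00 | 5000.00
Σ | 17663.27 |  |  | 755280.96 | 1796056.01
x_c = 755280.96 / 17663.27 = 42.76 in
y_c = 1796056.01 / 17663.27 = 101.68 in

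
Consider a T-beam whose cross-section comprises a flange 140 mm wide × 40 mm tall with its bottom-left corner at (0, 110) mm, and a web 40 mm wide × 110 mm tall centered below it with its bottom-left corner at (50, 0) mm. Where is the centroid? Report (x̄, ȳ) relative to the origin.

x̄ = 70.00 mm, ȳ = 97.00 mm

Part | A | x̄ᵢ | ȳᵢ | A·x̄ᵢ | A·ȳᵢ
web | 4400.00 | 70.00 | 55.00 | 308000.00 | 242000.00
flange | 5600.00 | 70.00 | 130.00 | 392000.00 | 728000.00
Σ | 10000.00 |  |  | 700000.00 | 970000.00
x̄ = 700000.00 / 10000.00 = 70.00 mm
ȳ = 970000.00 / 10000.00 = 97.00 mm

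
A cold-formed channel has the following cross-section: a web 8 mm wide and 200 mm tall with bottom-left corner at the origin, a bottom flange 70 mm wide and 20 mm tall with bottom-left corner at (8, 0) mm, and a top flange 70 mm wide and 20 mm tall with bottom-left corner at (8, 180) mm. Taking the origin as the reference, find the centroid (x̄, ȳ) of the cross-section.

x̄ = 28.82 mm, ȳ = 100.00 mm

web: A = 8 × 200 = 1600.00, centroid at (4.00, 100.00).
bottom flange: A = 70 × 20 = 1400.00, centroid at (43.00, 10.00).
top flange: A = 70 × 20 = 1400.00, centroid at (43.00, 190.00).
ΣA = 4400.00 mm², ΣAx̄ = 126800.00 mm³, ΣAȳ = 440000.00 mm³.
x̄ = 126800.00/4400.00 = 28.82 mm; ȳ = 440000.00/4400.00 = 100.00 mm.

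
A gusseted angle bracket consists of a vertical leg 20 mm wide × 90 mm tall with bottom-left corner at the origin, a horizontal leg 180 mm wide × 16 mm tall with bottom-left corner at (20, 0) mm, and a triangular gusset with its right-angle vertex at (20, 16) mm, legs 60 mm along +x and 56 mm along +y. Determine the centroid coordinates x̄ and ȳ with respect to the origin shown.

x̄ = 63.21 mm, ȳ = 25.52 mm

Part | A | x̄ᵢ | ȳᵢ | A·x̄ᵢ | A·ȳᵢ
vertical leg | 1800.00 | 10.00 | 45.00 | 18000.00 | 81000.00
horizontal leg | 2880.00 | 110.00 | 8.00 | 316800.00 | 23040.00
gusset | 1680.00 | 40.00 | 34.67 | 67200.00 | 58240.00
Σ | 6360.00 |  |  | 402000.00 | 162280.00
x̄ = 402000.00 / 6360.00 = 63.21 mm
ȳ = 162280.00 / 6360.00 = 25.52 mm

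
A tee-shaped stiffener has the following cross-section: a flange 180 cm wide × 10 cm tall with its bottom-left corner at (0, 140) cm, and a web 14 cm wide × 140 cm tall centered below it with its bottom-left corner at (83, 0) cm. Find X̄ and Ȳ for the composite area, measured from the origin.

X̄ = 90.00 cm, Ȳ = 105.90 cm

web: A = 14 × 140 = 1960.00, centroid at (90.00, 70.00).
flange: A = 180 × 10 = 1800.00, centroid at (90.00, 145.00).
ΣA = 3760.00 cm²
ΣAX̄ = (1960.00)(90.00) + (1800.00)(90.00) = 338400.00 cm³
ΣAȲ = (1960.00)(70.00) + (1800.00)(145.00) = 398200.00 cm³
X̄ = 338400.00 / 3760.00 = 90.00 cm
Ȳ = 398200.00 / 3760.00 = 105.90 cm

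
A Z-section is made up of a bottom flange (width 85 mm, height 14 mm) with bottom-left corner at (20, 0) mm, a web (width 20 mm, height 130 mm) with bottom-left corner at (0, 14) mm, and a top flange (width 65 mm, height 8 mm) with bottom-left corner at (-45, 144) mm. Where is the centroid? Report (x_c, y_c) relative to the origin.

bottom flange: A = 85 × 14 = 1190.00, centroid at (62.50, 7.00).
web: A = 20 × 130 = 2600.00, centroid at (10.00, 79.00).
top flange: A = 65 × 8 = 520.00, centroid at (-12.50, 148.00).
ΣA = 4310.00 mm²
ΣAx_c = (1190.00)(62.50) + (2600.00)(10.00) + (520.00)(-12.50) = 93875.00 mm³
ΣAy_c = (1190.00)(7.00) + (2600.00)(79.00) + (520.00)(148.00) = 290690.00 mm³
x_c = 93875.00 / 4310.00 = 21.78 mm
y_c = 290690.00 / 4310.00 = 67.45 mm

x_c = 21.78 mm, y_c = 67.45 mm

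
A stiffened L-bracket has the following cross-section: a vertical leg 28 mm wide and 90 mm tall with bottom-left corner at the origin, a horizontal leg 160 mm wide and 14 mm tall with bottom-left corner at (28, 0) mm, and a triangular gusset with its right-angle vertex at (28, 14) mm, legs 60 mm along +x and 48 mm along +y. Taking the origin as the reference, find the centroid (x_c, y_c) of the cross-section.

vertical leg: A = 28 × 90 = 2520.00, centroid at (14.00, 45.00).
horizontal leg: A = 160 × 14 = 2240.00, centroid at (108.00, 7.00).
gusset: A = ½·60·48 = 1440.00, centroid at (48.00, 30.00).
ΣA = 6200.00 mm²
ΣAx_c = (2520.00)(14.00) + (2240.00)(108.00) + (1440.00)(48.00) = 346320.00 mm³
ΣAy_c = (2520.00)(45.00) + (2240.00)(7.00) + (1440.00)(30.00) = 172280.00 mm³
x_c = 346320.00 / 6200.00 = 55.86 mm
y_c = 172280.00 / 6200.00 = 27.79 mm

x_c = 55.86 mm, y_c = 27.79 mm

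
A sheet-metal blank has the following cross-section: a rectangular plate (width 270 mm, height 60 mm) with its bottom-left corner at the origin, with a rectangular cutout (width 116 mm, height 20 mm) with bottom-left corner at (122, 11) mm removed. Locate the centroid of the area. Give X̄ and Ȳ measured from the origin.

Part | A | x̄ᵢ | ȳᵢ | A·x̄ᵢ | A·ȳᵢ
plate | 16200.00 | 135.00 | 30.00 | 2187000.00 | 486000.00
hole | -2320.00 | 180.00 | 21.00 | -417600.00 | -48720.00
Σ | 13880.00 |  |  | 1769400.00 | 437280.00
X̄ = 1769400.00 / 13880.00 = 127.48 mm
Ȳ = 437280.00 / 13880.00 = 31.50 mm

X̄ = 127.48 mm, Ȳ = 31.50 mm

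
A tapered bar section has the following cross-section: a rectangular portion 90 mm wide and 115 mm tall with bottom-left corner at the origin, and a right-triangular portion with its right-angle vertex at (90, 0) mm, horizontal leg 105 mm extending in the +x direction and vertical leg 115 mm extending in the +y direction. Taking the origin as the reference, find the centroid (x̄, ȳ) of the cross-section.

x̄ = 74.47 mm, ȳ = 50.44 mm

rectangular portion: A = 90 × 115 = 10350.00, centroid at (45.00, 57.50).
triangular portion: A = ½·105·115 = 6037.50, centroid at (125.00, 38.33).
ΣA = 16387.50 mm²
ΣAx̄ = (10350.00)(45.00) + (6037.50)(125.00) = 1220437.50 mm³
ΣAȳ = (10350.00)(57.50) + (6037.50)(38.33) = 826562.50 mm³
x̄ = 1220437.50 / 16387.50 = 74.47 mm
ȳ = 826562.50 / 16387.50 = 50.44 mm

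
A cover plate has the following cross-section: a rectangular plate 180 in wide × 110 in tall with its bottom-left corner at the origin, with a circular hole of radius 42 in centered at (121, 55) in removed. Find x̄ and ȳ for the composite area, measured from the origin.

Part | A | x̄ᵢ | ȳᵢ | A·x̄ᵢ | A·ȳᵢ
plate | 19800.00 | 90.00 | 55.00 | 1782000.00 | 1089000.00
hole | -5541.77 | 121.00 | 55.00 | -670554.10 | -304797.32
Σ | 14258.23 |  |  | 1111445.90 | 784202.68
x̄ = 1111445.90 / 14258.23 = 77.95 in
ȳ = 784202.68 / 14258.23 = 55.00 in

x̄ = 77.95 in, ȳ = 55.00 in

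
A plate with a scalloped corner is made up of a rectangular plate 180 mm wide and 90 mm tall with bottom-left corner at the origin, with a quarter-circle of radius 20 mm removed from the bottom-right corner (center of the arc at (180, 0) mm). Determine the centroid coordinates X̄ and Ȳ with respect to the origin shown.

X̄ = 88.39 mm, Ȳ = 45.72 mm

plate: A = 180 × 90 = 16200.00, centroid at (90.00, 45.00).
removed quarter-circle: A = −¼π·20² = -314.16, centroid at (171.51, 8.49).
ΣA = 15885.84 mm², ΣAX̄ = 1404118.00 mm³, ΣAȲ = 726333.33 mm³.
X̄ = 1404118.00/15885.84 = 88.39 mm; Ȳ = 726333.33/15885.84 = 45.72 mm.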